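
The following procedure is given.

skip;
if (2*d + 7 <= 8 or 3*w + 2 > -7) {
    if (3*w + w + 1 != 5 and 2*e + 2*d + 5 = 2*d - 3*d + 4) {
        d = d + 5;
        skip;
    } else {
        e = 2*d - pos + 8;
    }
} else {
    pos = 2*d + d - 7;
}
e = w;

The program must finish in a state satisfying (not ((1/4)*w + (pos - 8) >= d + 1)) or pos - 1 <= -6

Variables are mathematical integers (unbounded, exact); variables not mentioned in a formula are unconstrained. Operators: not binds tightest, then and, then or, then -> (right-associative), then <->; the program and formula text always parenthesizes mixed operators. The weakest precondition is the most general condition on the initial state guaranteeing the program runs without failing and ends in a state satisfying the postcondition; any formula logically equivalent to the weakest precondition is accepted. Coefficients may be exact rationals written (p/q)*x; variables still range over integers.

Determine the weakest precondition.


Working backward. After the program, the postcondition (not ((1/4)*w + (pos - 8) >= d + 1)) or pos - 1 <= -6 must hold; in canonical form it is (not (pos + (1/4)*w >= d + 9)) or pos <= -5.
Before e := w: (not (pos + (1/4)*w >= d + 9)) or pos <= -5
Then branch requires ((4*w != 4 and 3*d + 2*e = -1) -> ((not (pos + (1/4)*w >= d + 14)) or pos <= -5)) and ((not (4*w != 4 and 3*d + 2*e = -1)) -> ((not (pos + (1/4)*w >= d + 9)) or pos <= -5)); else branch requires (not (2*d + (1/4)*w >= 16)) or 3*d <= 2.
Before the if: ((2*d <= 1 or 3*w > -9) -> (((4*w != 4 and 3*d + 2*e = -1) -> ((not (pos + (1/4)*w >= d + 14)) or pos <= -5)) and ((not (4*w != 4 and 3*d + 2*e = -1)) -> ((not (pos + (1/4)*w >= d + 9)) or pos <= -5)))) and ((not (2*d <= 1 or 3*w > -9)) -> ((not (2*d + (1/4)*w >= 16)) or 3*d <= 2))
Before skip: ((2*d <= 1 or 3*w > -9) -> (((4*w != 4 and 3*d + 2*e = -1) -> ((not (pos + (1/4)*w >= d + 14)) or pos <= -5)) and ((not (4*w != 4 and 3*d + 2*e = -1)) -> ((not (pos + (1/4)*w >= d + 9)) or pos <= -5)))) and ((not (2*d <= 1 or 3*w > -9)) -> ((not (2*d + (1/4)*w >= 16)) or 3*d <= 2))
Answer: WP = ((2*d <= 1 or 3*w > -9) -> (((4*w != 4 and 3*d + 2*e = -1) -> ((not (pos + (1/4)*w >= d + 14)) or pos <= -5)) and ((not (4*w != 4 and 3*d + 2*e = -1)) -> ((not (pos + (1/4)*w >= d + 9)) or pos <= -5)))) and ((not (2*d <= 1 or 3*w > -9)) -> ((not (2*d + (1/4)*w >= 16)) or 3*d <= 2))


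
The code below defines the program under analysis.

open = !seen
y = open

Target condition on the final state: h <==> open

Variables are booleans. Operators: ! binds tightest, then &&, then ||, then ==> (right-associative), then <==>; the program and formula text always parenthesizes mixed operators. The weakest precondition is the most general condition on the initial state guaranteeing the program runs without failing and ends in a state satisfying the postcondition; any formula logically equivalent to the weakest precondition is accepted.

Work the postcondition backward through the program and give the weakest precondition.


Working backward. After the program, h <==> open must hold.
Before y := open: h <==> open
Before open := !seen: h <==> (!seen)
Answer: WP = h <==> (!seen)


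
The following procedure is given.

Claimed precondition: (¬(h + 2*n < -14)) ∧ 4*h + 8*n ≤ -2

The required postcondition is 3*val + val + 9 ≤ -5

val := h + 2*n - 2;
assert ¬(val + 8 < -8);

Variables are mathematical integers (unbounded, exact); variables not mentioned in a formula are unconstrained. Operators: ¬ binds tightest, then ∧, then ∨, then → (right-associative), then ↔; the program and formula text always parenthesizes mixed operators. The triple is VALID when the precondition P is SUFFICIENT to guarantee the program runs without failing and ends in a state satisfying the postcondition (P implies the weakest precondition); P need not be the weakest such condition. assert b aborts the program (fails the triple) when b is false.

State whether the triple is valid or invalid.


Working backward. After the program, the postcondition 3*val + val + 9 ≤ -5 must hold; in canonical form it is 4*val ≤ -14.
Before assert ¬(val + 8 < -8): (¬(val < -16)) ∧ 4*val ≤ -14
Before val := h + 2*n - 2: (¬(h + 2*n < -14)) ∧ 4*h + 8*n ≤ -6
The weakest precondition is (¬(h + 2*n < -14)) ∧ 4*h + 8*n ≤ -6.
Check whether (¬(h + 2*n < -14)) ∧ 4*h + 8*n ≤ -2 implies it.
Countermodel: at the initial state h = 1, n = -1, the precondition holds but the weakest precondition fails.
Answer: invalid


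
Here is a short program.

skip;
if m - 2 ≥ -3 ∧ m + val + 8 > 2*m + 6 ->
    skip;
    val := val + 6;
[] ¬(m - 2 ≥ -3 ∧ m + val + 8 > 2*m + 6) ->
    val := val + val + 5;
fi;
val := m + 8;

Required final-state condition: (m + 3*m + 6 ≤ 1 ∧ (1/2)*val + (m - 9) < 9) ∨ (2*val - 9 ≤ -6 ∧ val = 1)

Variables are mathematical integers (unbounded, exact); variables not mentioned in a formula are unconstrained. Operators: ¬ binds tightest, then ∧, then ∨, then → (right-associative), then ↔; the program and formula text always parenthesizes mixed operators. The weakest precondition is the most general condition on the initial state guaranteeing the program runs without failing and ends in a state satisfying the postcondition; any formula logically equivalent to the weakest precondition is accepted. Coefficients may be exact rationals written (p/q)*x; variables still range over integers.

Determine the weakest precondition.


Working backward. After the program, the postcondition (m + 3*m + 6 ≤ 1 ∧ (1/2)*val + (m - 9) < 9) ∨ (2*val - 9 ≤ -6 ∧ val = 1) must hold; in canonical form it is (4*m ≤ -5 ∧ m + (1/2)*val < 18) ∨ (2*val ≤ 3 ∧ val = 1).
Before val := m + 8: (4*m ≤ -5 ∧ (3/2)*m < 14) ∨ (2*m ≤ -13 ∧ m = -7)
Then branch requires (4*m ≤ -5 ∧ (3/2)*m < 14) ∨ (2*m ≤ -13 ∧ m = -7); else branch requires (4*m ≤ -5 ∧ (3/2)*m < 14) ∨ (2*m ≤ -13 ∧ m = -7).
Before the if: ((m ≥ -1 ∧ val > m - 2) → ((4*m ≤ -5 ∧ (3/2)*m < 14) ∨ (2*m ≤ -13 ∧ m = -7))) ∧ ((¬(m ≥ -1 ∧ val > m - 2)) → ((4*m ≤ -5 ∧ (3/2)*m < 14) ∨ (2*m ≤ -13 ∧ m = -7)))
Before skip: ((m ≥ -1 ∧ val > m - 2) → ((4*m ≤ -5 ∧ (3/2)*m < 14) ∨ (2*m ≤ -13 ∧ m = -7))) ∧ ((¬(m ≥ -1 ∧ val > m - 2)) → ((4*m ≤ -5 ∧ (3/2)*m < 14) ∨ (2*m ≤ -13 ∧ m = -7)))
Answer: WP = ((m ≥ -1 ∧ val > m - 2) → ((4*m ≤ -5 ∧ (3/2)*m < 14) ∨ (2*m ≤ -13 ∧ m = -7))) ∧ ((¬(m ≥ -1 ∧ val > m - 2)) → ((4*m ≤ -5 ∧ (3/2)*m < 14) ∨ (2*m ≤ -13 ∧ m = -7)))


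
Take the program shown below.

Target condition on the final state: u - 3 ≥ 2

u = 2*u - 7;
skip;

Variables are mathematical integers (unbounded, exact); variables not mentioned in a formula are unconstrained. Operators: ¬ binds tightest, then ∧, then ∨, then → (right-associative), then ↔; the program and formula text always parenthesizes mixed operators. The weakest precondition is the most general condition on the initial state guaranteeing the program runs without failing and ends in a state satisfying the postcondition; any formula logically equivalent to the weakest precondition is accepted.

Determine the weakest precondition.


Working backward. After the program, the postcondition u - 3 ≥ 2 must hold; in canonical form it is u ≥ 5.
Before skip: u ≥ 5
Before u := 2*u - 7: 2*u ≥ 12
Answer: WP = 2*u ≥ 12


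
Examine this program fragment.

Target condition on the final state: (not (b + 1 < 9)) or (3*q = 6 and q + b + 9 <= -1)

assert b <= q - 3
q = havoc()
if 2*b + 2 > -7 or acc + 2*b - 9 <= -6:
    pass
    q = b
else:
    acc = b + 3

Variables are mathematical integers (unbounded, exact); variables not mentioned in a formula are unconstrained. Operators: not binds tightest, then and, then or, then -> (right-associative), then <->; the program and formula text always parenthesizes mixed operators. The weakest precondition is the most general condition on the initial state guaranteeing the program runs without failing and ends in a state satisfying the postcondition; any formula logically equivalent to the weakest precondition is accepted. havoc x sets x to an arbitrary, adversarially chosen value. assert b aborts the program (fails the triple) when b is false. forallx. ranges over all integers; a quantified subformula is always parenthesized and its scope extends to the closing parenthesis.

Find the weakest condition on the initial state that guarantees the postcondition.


Working backward. After the program, the postcondition (not (b + 1 < 9)) or (3*q = 6 and q + b + 9 <= -1) must hold; in canonical form it is (not (b < 8)) or (3*q = 6 and b + q <= -10).
Then branch requires (not (b < 8)) or (3*b = 6 and 2*b <= -10); else branch requires (not (b < 8)) or (3*q = 6 and b + q <= -10).
Before the if: ((2*b > -9 or acc + 2*b <= 3) -> ((not (b < 8)) or (3*b = 6 and 2*b <= -10))) and ((not (2*b > -9 or acc + 2*b <= 3)) -> ((not (b < 8)) or (3*q = 6 and b + q <= -10)))
Before havoc q: forall q_1. (((2*b > -9 or acc + 2*b <= 3) -> ((not (b < 8)) or (3*b = 6 and 2*b <= -10))) and ((not (2*b > -9 or acc + 2*b <= 3)) -> ((not (b < 8)) or (3*q_1 = 6 and b + q_1 <= -10))))
Before assert b <= q - 3: b <= q - 3 and (forall q_1. (((2*b > -9 or acc + 2*b <= 3) -> ((not (b < 8)) or (3*b = 6 and 2*b <= -10))) and ((not (2*b > -9 or acc + 2*b <= 3)) -> ((not (b < 8)) or (3*q_1 = 6 and b + q_1 <= -10)))))
Answer: WP = b <= q - 3 and (forall q_1. (((2*b > -9 or acc + 2*b <= 3) -> ((not (b < 8)) or (3*b = 6 and 2*b <= -10))) and ((not (2*b > -9 or acc + 2*b <= 3)) -> ((not (b < 8)) or (3*q_1 = 6 and b + q_1 <= -10)))))


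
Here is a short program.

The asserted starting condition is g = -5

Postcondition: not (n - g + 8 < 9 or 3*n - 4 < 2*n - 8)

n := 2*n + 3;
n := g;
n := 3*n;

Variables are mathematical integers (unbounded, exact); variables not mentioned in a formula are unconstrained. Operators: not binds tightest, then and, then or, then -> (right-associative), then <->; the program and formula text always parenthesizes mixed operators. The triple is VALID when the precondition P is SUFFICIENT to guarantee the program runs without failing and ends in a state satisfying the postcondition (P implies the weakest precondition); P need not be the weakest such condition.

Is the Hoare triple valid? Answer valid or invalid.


Working backward. After the program, the postcondition not (n - g + 8 < 9 or 3*n - 4 < 2*n - 8) must hold; in canonical form it is not (n < g + 1 or n < -4).
Before n := 3*n: not (3*n < g + 1 or 3*n < -4)
Before n := g: not (2*g < 1 or 3*g < -4)
Before n := 2*n + 3: not (2*g < 1 or 3*g < -4)
The weakest precondition is not (2*g < 1 or 3*g < -4).
Check whether g = -5 implies it.
Countermodel: at the initial state g = -5, the precondition holds but the weakest precondition fails.
Answer: invalid


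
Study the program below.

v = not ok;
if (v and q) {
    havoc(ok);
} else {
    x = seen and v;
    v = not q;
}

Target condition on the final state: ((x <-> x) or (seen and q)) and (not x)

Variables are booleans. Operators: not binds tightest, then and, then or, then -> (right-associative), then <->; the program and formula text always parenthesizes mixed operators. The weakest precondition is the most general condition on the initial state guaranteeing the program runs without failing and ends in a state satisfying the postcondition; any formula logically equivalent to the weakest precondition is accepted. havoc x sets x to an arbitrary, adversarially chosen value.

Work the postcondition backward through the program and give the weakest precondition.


Working backward. After the program, the postcondition ((x <-> x) or (seen and q)) and (not x) must hold; in canonical form it is not x.
Then branch requires not x; else branch requires not (seen and v).
Before the if: ((v and q) -> (not x)) and ((not (v and q)) -> (not (seen and v)))
Before v := not ok: (((not ok) and q) -> (not x)) and ((not ((not ok) and q)) -> (not (seen and (not ok))))
Answer: WP = (((not ok) and q) -> (not x)) and ((not ((not ok) and q)) -> (not (seen and (not ok))))


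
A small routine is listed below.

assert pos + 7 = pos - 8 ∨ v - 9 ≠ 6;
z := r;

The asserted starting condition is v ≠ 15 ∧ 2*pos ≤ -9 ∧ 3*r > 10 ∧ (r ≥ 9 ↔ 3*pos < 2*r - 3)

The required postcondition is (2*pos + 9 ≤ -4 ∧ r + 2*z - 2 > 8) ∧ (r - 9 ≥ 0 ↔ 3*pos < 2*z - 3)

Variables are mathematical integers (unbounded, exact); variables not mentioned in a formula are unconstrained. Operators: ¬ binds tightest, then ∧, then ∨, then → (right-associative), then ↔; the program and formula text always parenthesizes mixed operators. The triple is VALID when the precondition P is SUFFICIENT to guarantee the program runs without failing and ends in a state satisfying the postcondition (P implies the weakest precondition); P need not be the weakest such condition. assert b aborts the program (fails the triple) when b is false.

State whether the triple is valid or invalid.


Working backward. After the program, the postcondition (2*pos + 9 ≤ -4 ∧ r + 2*z - 2 > 8) ∧ (r - 9 ≥ 0 ↔ 3*pos < 2*z - 3) must hold; in canonical form it is 2*pos ≤ -13 ∧ r + 2*z > 10 ∧ (r ≥ 9 ↔ 3*pos < 2*z - 3).
Before z := r: 2*pos ≤ -13 ∧ 3*r > 10 ∧ (r ≥ 9 ↔ 3*pos < 2*r - 3)
Before assert pos + 7 = pos - 8 ∨ v - 9 ≠ 6: v ≠ 15 ∧ 2*pos ≤ -13 ∧ 3*r > 10 ∧ (r ≥ 9 ↔ 3*pos < 2*r - 3)
The weakest precondition is v ≠ 15 ∧ 2*pos ≤ -13 ∧ 3*r > 10 ∧ (r ≥ 9 ↔ 3*pos < 2*r - 3).
Check whether v ≠ 15 ∧ 2*pos ≤ -9 ∧ 3*r > 10 ∧ (r ≥ 9 ↔ 3*pos < 2*r - 3) implies it.
Countermodel: at the initial state pos = -5, r = 9, v = 16, the precondition holds but the weakest precondition fails.
Answer: invalid


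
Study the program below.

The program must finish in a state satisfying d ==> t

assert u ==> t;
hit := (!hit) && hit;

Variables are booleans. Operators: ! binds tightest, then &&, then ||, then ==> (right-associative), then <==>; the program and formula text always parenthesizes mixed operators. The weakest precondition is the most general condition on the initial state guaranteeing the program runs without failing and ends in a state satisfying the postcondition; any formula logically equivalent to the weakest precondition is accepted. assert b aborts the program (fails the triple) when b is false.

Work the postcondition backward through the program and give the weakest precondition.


Working backward. After the program, d ==> t must hold.
Before hit := (!hit) && hit: d ==> t
Before assert u ==> t: (u ==> t) && (d ==> t)
Answer: WP = (u ==> t) && (d ==> t)


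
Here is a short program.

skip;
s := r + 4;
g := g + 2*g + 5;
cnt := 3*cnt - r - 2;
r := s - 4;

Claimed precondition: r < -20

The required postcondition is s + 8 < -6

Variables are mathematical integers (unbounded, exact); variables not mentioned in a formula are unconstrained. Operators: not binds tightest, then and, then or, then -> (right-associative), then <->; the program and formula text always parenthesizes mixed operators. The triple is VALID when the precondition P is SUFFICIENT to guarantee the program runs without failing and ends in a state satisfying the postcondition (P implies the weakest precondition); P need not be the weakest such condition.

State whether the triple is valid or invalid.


Working backward. After the program, the postcondition s + 8 < -6 must hold; in canonical form it is s < -14.
Before r := s - 4: s < -14
Before cnt := 3*cnt - r - 2: s < -14
Before g := g + 2*g + 5: s < -14
Before s := r + 4: r < -18
Before skip: r < -18
The weakest precondition is r < -18.
Check whether r < -20 implies it.
Every state satisfying the precondition satisfies the weakest precondition: the implication holds.
Answer: valid


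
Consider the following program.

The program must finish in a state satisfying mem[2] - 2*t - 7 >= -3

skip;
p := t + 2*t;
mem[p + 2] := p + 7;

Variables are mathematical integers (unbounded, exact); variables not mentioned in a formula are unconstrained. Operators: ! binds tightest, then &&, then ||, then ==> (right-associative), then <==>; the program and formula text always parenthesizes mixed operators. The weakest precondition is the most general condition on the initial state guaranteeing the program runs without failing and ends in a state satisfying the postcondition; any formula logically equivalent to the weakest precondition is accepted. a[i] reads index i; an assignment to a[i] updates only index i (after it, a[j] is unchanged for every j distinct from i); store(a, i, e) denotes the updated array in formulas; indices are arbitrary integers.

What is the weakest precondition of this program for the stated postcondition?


Working backward. After the program, the postcondition mem[2] - 2*t - 7 >= -3 must hold; in canonical form it is mem[2] >= 2*t + 4.
Before mem[p + 2] := p + 7: store(mem, p + 2, p + 7)[2] >= 2*t + 4
Before p := t + 2*t: store(mem, 3*t + 2, 3*t + 7)[2] >= 2*t + 4
Before skip: store(mem, 3*t + 2, 3*t + 7)[2] >= 2*t + 4
Answer: WP = store(mem, 3*t + 2, 3*t + 7)[2] >= 2*t + 4


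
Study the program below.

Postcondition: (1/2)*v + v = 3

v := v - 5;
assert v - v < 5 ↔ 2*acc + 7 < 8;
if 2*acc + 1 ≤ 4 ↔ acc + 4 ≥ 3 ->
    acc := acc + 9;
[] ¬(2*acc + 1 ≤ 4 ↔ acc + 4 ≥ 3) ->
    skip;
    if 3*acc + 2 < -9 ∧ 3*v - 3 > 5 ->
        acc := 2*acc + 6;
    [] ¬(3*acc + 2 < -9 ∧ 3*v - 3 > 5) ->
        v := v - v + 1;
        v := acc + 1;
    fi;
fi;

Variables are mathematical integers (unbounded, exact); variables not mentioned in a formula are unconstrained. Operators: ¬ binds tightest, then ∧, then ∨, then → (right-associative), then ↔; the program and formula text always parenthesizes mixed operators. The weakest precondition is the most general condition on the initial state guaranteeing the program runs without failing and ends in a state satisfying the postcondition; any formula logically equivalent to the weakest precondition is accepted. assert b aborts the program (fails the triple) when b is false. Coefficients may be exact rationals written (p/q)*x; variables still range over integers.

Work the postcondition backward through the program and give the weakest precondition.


Working backward. After the program, the postcondition (1/2)*v + v = 3 must hold; in canonical form it is (3/2)*v = 3.
Then branch requires (3/2)*v = 3; else branch requires ((3*acc < -11 ∧ 3*v > 8) → (3/2)*v = 3) ∧ ((¬(3*acc < -11 ∧ 3*v > 8)) → (3/2)*acc = 3/2).
Before the if: ((2*acc ≤ 3 ↔ acc ≥ -1) → (3/2)*v = 3) ∧ ((¬(2*acc ≤ 3 ↔ acc ≥ -1)) → (((3*acc < -11 ∧ 3*v > 8) → (3/2)*v = 3) ∧ ((¬(3*acc < -11 ∧ 3*v > 8)) → (3/2)*acc = 3/2)))
Before assert v - v < 5 ↔ 2*acc + 7 < 8: 2*acc < 1 ∧ ((2*acc ≤ 3 ↔ acc ≥ -1) → (3/2)*v = 3) ∧ ((¬(2*acc ≤ 3 ↔ acc ≥ -1)) → (((3*acc < -11 ∧ 3*v > 8) → (3/2)*v = 3) ∧ ((¬(3*acc < -11 ∧ 3*v > 8)) → (3/2)*acc = 3/2)))
Before v := v - 5: 2*acc < 1 ∧ ((2*acc ≤ 3 ↔ acc ≥ -1) → (3/2)*v = 21/2) ∧ ((¬(2*acc ≤ 3 ↔ acc ≥ -1)) → (((3*acc < -11 ∧ 3*v > 23) → (3/2)*v = 21/2) ∧ ((¬(3*acc < -11 ∧ 3*v > 23)) → (3/2)*acc = 3/2)))
Answer: WP = 2*acc < 1 ∧ ((2*acc ≤ 3 ↔ acc ≥ -1) → (3/2)*v = 21/2) ∧ ((¬(2*acc ≤ 3 ↔ acc ≥ -1)) → (((3*acc < -11 ∧ 3*v > 23) → (3/2)*v = 21/2) ∧ ((¬(3*acc < -11 ∧ 3*v > 23)) → (3/2)*acc = 3/2)))


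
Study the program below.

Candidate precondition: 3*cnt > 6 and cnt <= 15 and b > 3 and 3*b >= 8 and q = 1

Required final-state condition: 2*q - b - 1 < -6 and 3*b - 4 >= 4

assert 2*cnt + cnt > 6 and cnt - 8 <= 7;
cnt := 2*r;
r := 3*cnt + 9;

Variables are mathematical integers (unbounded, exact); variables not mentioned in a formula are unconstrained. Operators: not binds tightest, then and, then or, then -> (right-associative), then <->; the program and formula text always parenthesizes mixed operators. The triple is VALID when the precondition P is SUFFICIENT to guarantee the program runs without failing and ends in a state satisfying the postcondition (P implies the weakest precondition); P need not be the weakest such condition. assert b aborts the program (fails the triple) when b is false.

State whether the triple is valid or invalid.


Working backward. After the program, the postcondition 2*q - b - 1 < -6 and 3*b - 4 >= 4 must hold; in canonical form it is 2*q < b - 5 and 3*b >= 8.
Before r := 3*cnt + 9: 2*q < b - 5 and 3*b >= 8
Before cnt := 2*r: 2*q < b - 5 and 3*b >= 8
Before assert 2*cnt + cnt > 6 and cnt - 8 <= 7: 3*cnt > 6 and cnt <= 15 and 2*q < b - 5 and 3*b >= 8
The weakest precondition is 3*cnt > 6 and cnt <= 15 and 2*q < b - 5 and 3*b >= 8.
Check whether 3*cnt > 6 and cnt <= 15 and b > 3 and 3*b >= 8 and q = 1 implies it.
Countermodel: at the initial state b = 4, cnt = 3, q = 1, the precondition holds but the weakest precondition fails.
Answer: invalid


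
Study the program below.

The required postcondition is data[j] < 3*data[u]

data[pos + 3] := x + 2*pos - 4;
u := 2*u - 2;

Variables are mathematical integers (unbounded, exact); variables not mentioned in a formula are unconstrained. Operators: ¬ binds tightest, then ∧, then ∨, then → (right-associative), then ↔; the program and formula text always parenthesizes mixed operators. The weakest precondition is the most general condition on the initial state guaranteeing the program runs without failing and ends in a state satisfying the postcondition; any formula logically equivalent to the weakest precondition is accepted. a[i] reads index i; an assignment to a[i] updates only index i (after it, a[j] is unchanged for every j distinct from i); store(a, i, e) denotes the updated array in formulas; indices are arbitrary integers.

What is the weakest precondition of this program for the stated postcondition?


Working backward. After the program, data[j] < 3*data[u] must hold.
Before u := 2*u - 2: data[j] < 3*data[2*u - 2]
Before data[pos + 3] := x + 2*pos - 4: store(data, pos + 3, 2*pos + x - 4)[j] < 3*store(data, pos + 3, 2*pos + x - 4)[2*u - 2]
Answer: WP = store(data, pos + 3, 2*pos + x - 4)[j] < 3*store(data, pos + 3, 2*pos + x - 4)[2*u - 2]


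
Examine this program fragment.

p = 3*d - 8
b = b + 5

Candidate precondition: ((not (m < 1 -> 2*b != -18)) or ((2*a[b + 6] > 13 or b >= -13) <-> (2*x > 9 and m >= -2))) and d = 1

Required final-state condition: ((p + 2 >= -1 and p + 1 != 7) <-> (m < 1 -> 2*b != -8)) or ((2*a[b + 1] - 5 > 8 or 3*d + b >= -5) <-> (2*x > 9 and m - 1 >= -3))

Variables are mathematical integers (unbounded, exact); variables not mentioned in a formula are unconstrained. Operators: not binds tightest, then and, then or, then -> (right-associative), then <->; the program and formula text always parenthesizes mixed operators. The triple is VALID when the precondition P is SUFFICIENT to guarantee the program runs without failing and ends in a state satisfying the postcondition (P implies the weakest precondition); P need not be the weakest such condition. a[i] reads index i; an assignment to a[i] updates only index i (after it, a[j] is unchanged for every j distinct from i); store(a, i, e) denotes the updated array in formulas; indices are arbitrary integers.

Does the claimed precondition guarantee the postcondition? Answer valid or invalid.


Working backward. After the program, the postcondition ((p + 2 >= -1 and p + 1 != 7) <-> (m < 1 -> 2*b != -8)) or ((2*a[b + 1] - 5 > 8 or 3*d + b >= -5) <-> (2*x > 9 and m - 1 >= -3)) must hold; in canonical form it is ((p >= -3 and p != 6) <-> (m < 1 -> 2*b != -8)) or ((2*a[b + 1] > 13 or b + 3*d >= -5) <-> (2*x > 9 and m >= -2)).
Before b := b + 5: ((p >= -3 and p != 6) <-> (m < 1 -> 2*b != -18)) or ((2*a[b + 6] > 13 or b + 3*d >= -10) <-> (2*x > 9 and m >= -2))
Before p := 3*d - 8: ((3*d >= 5 and 3*d != 14) <-> (m < 1 -> 2*b != -18)) or ((2*a[b + 6] > 13 or b + 3*d >= -10) <-> (2*x > 9 and m >= -2))
The weakest precondition is ((3*d >= 5 and 3*d != 14) <-> (m < 1 -> 2*b != -18)) or ((2*a[b + 6] > 13 or b + 3*d >= -10) <-> (2*x > 9 and m >= -2)).
Check whether ((not (m < 1 -> 2*b != -18)) or ((2*a[b + 6] > 13 or b >= -13) <-> (2*x > 9 and m >= -2))) and d = 1 implies it.
Every state satisfying the precondition satisfies the weakest precondition: the implication holds.
Answer: valid


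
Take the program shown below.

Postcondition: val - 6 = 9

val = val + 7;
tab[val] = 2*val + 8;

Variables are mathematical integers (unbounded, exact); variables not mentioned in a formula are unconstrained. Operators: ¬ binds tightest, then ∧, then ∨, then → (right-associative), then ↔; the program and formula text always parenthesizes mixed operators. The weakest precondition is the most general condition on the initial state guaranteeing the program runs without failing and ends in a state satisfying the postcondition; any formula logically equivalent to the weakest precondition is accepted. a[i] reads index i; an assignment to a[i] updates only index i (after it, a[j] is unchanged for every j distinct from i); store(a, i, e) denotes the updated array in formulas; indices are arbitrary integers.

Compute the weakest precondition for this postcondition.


Working backward. After the program, the postcondition val - 6 = 9 must hold; in canonical form it is val = 15.
Before tab[val] := 2*val + 8: val = 15
Before val := val + 7: val = 8
Answer: WP = val = 8


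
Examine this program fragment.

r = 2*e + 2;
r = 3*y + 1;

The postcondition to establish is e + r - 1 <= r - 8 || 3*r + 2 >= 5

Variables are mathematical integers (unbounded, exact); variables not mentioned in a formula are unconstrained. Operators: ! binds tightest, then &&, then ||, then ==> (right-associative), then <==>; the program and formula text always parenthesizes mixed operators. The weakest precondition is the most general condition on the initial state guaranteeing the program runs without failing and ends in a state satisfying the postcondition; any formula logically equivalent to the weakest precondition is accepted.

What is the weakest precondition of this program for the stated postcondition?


Working backward. After the program, the postcondition e + r - 1 <= r - 8 || 3*r + 2 >= 5 must hold; in canonical form it is e <= -7 || 3*r >= 3.
Before r := 3*y + 1: e <= -7 || 9*y >= 0
Before r := 2*e + 2: e <= -7 || 9*y >= 0
Answer: WP = e <= -7 || 9*y >= 0


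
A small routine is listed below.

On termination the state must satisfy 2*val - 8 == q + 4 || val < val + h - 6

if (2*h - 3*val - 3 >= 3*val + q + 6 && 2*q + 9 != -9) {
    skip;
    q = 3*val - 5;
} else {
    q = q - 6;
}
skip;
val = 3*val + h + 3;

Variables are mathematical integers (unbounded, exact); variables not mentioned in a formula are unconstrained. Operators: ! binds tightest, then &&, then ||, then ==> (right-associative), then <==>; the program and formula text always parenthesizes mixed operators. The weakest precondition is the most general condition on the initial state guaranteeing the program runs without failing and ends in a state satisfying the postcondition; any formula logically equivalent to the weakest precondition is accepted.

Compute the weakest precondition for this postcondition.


Working backward. After the program, the postcondition 2*val - 8 == q + 4 || val < val + h - 6 must hold; in canonical form it is 2*val == q + 12 || h > 6.
Before val := 3*val + h + 3: 2*h + 6*val == q + 6 || h > 6
Before skip: 2*h + 6*val == q + 6 || h > 6
Then branch requires 2*h + 3*val == 1 || h > 6; else branch requires 2*h + 6*val == q || h > 6.
Before the if: ((2*h >= q + 6*val + 9 && 2*q != -18) ==> (2*h + 3*val == 1 || h > 6)) && ((!(2*h >= q + 6*val + 9 && 2*q != -18)) ==> (2*h + 6*val == q || h > 6))
Answer: WP = ((2*h >= q + 6*val + 9 && 2*q != -18) ==> (2*h + 3*val == 1 || h > 6)) && ((!(2*h >= q + 6*val + 9 && 2*q != -18)) ==> (2*h + 6*val == q || h > 6))


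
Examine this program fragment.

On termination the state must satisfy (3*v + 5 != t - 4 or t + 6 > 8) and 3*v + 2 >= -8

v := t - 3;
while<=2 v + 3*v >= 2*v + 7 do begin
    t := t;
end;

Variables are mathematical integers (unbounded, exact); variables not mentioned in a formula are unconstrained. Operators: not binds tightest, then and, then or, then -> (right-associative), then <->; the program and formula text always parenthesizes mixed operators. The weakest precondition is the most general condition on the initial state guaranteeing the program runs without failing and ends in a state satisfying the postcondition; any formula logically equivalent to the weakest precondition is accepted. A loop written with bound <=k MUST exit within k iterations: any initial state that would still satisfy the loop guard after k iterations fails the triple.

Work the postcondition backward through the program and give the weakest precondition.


Working backward. After the program, the postcondition (3*v + 5 != t - 4 or t + 6 > 8) and 3*v + 2 >= -8 must hold; in canonical form it is (3*v != t - 9 or t > 2) and 3*v >= -10.
Before the loop (bound <=2), unroll the exhaustion recursion (WP_0 = exit-now case; WP_j = one more guarded iteration, up to j = 2):
  WP_0: (not (2*v >= 7)) and (3*v != t - 9 or t > 2) and 3*v >= -10
  WP_1: (2*v >= 7 -> ((not (2*v >= 7)) and (3*v != t - 9 or t > 2) and 3*v >= -10)) and ((not (2*v >= 7)) -> ((3*v != t - 9 or t > 2) and 3*v >= -10))
  WP_2: (2*v >= 7 -> ((2*v >= 7 -> ((not (2*v >= 7)) and (3*v != t - 9 or t > 2) and 3*v >= -10)) and ((not (2*v >= 7)) -> ((3*v != t - 9 or t > 2) and 3*v >= -10)))) and ((not (2*v >= 7)) -> ((3*v != t - 9 or t > 2) and 3*v >= -10))
So before the loop: (2*v >= 7 -> ((2*v >= 7 -> ((not (2*v >= 7)) and (3*v != t - 9 or t > 2) and 3*v >= -10)) and ((not (2*v >= 7)) -> ((3*v != t - 9 or t > 2) and 3*v >= -10)))) and ((not (2*v >= 7)) -> ((3*v != t - 9 or t > 2) and 3*v >= -10))
Before v := t - 3: (2*t >= 13 -> ((2*t >= 13 -> ((not (2*t >= 13)) and (2*t != 0 or t > 2) and 3*t >= -1)) and ((not (2*t >= 13)) -> ((2*t != 0 or t > 2) and 3*t >= -1)))) and ((not (2*t >= 13)) -> ((2*t != 0 or t > 2) and 3*t >= -1))
Answer: WP = (2*t >= 13 -> ((2*t >= 13 -> ((not (2*t >= 13)) and (2*t != 0 or t > 2) and 3*t >= -1)) and ((not (2*t >= 13)) -> ((2*t != 0 or t > 2) and 3*t >= -1)))) and ((not (2*t >= 13)) -> ((2*t != 0 or t > 2) and 3*t >= -1))


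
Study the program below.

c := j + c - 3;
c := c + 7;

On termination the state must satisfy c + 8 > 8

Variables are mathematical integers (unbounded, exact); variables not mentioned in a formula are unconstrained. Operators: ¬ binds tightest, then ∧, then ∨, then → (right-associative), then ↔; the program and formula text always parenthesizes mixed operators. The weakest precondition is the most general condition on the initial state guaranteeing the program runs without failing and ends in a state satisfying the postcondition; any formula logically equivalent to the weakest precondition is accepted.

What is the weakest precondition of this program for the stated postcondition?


Working backward. After the program, the postcondition c + 8 > 8 must hold; in canonical form it is c > 0.
Before c := c + 7: c > -7
Before c := j + c - 3: c + j > -4
Answer: WP = c + j > -4


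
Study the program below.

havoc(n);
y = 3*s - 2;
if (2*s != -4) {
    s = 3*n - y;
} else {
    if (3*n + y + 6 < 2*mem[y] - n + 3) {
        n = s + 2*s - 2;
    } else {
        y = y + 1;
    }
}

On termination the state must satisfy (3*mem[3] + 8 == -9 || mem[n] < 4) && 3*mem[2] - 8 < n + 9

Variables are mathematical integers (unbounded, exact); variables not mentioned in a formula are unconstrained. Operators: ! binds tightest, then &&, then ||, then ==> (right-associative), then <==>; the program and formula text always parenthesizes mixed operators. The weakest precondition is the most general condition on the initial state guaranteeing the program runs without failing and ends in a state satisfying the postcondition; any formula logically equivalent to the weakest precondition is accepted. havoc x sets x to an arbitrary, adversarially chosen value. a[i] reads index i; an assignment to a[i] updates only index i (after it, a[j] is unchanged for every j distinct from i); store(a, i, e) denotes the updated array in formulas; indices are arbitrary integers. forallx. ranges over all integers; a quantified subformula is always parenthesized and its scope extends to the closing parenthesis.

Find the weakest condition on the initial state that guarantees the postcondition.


Working backward. After the program, the postcondition (3*mem[3] + 8 == -9 || mem[n] < 4) && 3*mem[2] - 8 < n + 9 must hold; in canonical form it is (3*mem[3] == -17 || mem[n] < 4) && 3*mem[2] < n + 17.
Then branch requires (3*mem[3] == -17 || mem[n] < 4) && 3*mem[2] < n + 17; else branch requires (4*n + y < 2*mem[y] - 3 ==> ((3*mem[3] == -17 || mem[3*s - 2] < 4) && 3*mem[2] < 3*s + 15)) && ((!(4*n + y < 2*mem[y] - 3)) ==> ((3*mem[3] == -17 || mem[n] < 4) && 3*mem[2] < n + 17)).
Before the if: (2*s != -4 ==> ((3*mem[3] == -17 || mem[n] < 4) && 3*mem[2] < n + 17)) && ((!(2*s != -4)) ==> ((4*n + y < 2*mem[y] - 3 ==> ((3*mem[3] == -17 || mem[3*s - 2] < 4) && 3*mem[2] < 3*s + 15)) && ((!(4*n + y < 2*mem[y] - 3)) ==> ((3*mem[3] == -17 || mem[n] < 4) && 3*mem[2] < n + 17))))
Before y := 3*s - 2: (2*s != -4 ==> ((3*mem[3] == -17 || mem[n] < 4) && 3*mem[2] < n + 17)) && ((!(2*s != -4)) ==> ((4*n + 3*s < 2*mem[3*s - 2] - 1 ==> ((3*mem[3] == -17 || mem[3*s - 2] < 4) && 3*mem[2] < 3*s + 15)) && ((!(4*n + 3*s < 2*mem[3*s - 2] - 1)) ==> ((3*mem[3] == -17 || mem[n] < 4) && 3*mem[2] < n + 17))))
Before havoc n: forall n_1. ((2*s != -4 ==> ((3*mem[3] == -17 || mem[n_1] < 4) && 3*mem[2] < n_1 + 17)) && ((!(2*s != -4)) ==> ((4*n_1 + 3*s < 2*mem[3*s - 2] - 1 ==> ((3*mem[3] == -17 || mem[3*s - 2] < 4) && 3*mem[2] < 3*s + 15)) && ((!(4*n_1 + 3*s < 2*mem[3*s - 2] - 1)) ==> ((3*mem[3] == -17 || mem[n_1] < 4) && 3*mem[2] < n_1 + 17)))))
Answer: WP = forall n_1. ((2*s != -4 ==> ((3*mem[3] == -17 || mem[n_1] < 4) && 3*mem[2] < n_1 + 17)) && ((!(2*s != -4)) ==> ((4*n_1 + 3*s < 2*mem[3*s - 2] - 1 ==> ((3*mem[3] == -17 || mem[3*s - 2] < 4) && 3*mem[2] < 3*s + 15)) && ((!(4*n_1 + 3*s < 2*mem[3*s - 2] - 1)) ==> ((3*mem[3] == -17 || mem[n_1] < 4) && 3*mem[2] < n_1 + 17)))))


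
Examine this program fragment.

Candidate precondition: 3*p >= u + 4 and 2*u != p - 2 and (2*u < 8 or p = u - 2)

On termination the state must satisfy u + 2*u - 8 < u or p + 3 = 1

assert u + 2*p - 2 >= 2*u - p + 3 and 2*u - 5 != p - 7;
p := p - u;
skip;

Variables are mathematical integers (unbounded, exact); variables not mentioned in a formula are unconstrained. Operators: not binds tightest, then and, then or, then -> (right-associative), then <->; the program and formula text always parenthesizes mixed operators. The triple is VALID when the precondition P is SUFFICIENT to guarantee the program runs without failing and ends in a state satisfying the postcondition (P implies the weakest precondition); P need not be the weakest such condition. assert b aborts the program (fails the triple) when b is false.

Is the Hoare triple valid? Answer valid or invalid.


Working backward. After the program, the postcondition u + 2*u - 8 < u or p + 3 = 1 must hold; in canonical form it is 2*u < 8 or p = -2.
Before skip: 2*u < 8 or p = -2
Before p := p - u: 2*u < 8 or p = u - 2
Before assert u + 2*p - 2 >= 2*u - p + 3 and 2*u - 5 != p - 7: 3*p >= u + 5 and 2*u != p - 2 and (2*u < 8 or p = u - 2)
The weakest precondition is 3*p >= u + 5 and 2*u != p - 2 and (2*u < 8 or p = u - 2).
Check whether 3*p >= u + 4 and 2*u != p - 2 and (2*u < 8 or p = u - 2) implies it.
Countermodel: at the initial state p = 1, u = -1, the precondition holds but the weakest precondition fails.
Answer: invalid


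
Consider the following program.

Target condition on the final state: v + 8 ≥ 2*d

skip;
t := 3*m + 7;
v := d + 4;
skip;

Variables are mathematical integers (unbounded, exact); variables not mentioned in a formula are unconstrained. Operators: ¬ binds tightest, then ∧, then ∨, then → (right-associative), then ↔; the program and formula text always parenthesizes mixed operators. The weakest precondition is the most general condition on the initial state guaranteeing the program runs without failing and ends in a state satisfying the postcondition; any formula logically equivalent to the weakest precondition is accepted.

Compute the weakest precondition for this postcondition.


Working backward. After the program, the postcondition v + 8 ≥ 2*d must hold; in canonical form it is v ≥ 2*d - 8.
Before skip: v ≥ 2*d - 8
Before v := d + 4: d ≤ 12
Before t := 3*m + 7: d ≤ 12
Before skip: d ≤ 12
Answer: WP = d ≤ 12


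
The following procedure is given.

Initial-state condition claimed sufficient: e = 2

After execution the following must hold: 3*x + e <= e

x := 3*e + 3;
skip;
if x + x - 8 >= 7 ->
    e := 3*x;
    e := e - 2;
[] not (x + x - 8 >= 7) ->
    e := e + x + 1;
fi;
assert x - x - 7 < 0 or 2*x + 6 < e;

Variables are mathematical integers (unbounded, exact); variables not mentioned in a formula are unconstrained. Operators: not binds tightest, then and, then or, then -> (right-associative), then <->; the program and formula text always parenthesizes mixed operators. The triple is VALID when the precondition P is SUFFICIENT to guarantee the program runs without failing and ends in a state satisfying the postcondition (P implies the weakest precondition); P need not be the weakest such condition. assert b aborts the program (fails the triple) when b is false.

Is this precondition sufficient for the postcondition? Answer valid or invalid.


Working backward. After the program, the postcondition 3*x + e <= e must hold; in canonical form it is 3*x <= 0.
Before assert x - x - 7 < 0 or 2*x + 6 < e: 3*x <= 0
Then branch requires 3*x <= 0; else branch requires 3*x <= 0.
Before the if: (2*x >= 15 -> 3*x <= 0) and ((not (2*x >= 15)) -> 3*x <= 0)
Before skip: (2*x >= 15 -> 3*x <= 0) and ((not (2*x >= 15)) -> 3*x <= 0)
Before x := 3*e + 3: (6*e >= 9 -> 9*e <= -9) and ((not (6*e >= 9)) -> 9*e <= -9)
The weakest precondition is (6*e >= 9 -> 9*e <= -9) and ((not (6*e >= 9)) -> 9*e <= -9).
Check whether e = 2 implies it.
Countermodel: at the initial state e = 2, the precondition holds but the weakest precondition fails.
Answer: invalid


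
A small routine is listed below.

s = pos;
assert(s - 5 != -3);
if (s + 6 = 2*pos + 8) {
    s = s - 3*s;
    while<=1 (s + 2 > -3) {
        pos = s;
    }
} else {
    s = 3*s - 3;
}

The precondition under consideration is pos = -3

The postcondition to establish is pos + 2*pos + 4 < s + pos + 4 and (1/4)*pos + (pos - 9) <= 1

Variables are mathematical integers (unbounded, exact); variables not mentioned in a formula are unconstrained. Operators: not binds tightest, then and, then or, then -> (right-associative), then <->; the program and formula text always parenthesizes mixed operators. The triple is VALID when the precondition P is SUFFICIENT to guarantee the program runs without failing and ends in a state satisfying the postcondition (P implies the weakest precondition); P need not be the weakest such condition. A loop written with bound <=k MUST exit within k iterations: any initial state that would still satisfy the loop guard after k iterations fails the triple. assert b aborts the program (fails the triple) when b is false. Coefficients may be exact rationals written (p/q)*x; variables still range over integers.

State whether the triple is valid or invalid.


Working backward. After the program, the postcondition pos + 2*pos + 4 < s + pos + 4 and (1/4)*pos + (pos - 9) <= 1 must hold; in canonical form it is 2*pos < s and (5/4)*pos <= 10.
Then branch requires (2*s < 5 -> ((not (2*s < 5)) and 2*s > 0 and (5/2)*s >= -10)) and ((not (2*s < 5)) -> (2*pos + 2*s < 0 and (5/4)*pos <= 10)); else branch requires 2*pos < 3*s - 3 and (5/4)*pos <= 10.
Before the if: (s = 2*pos + 2 -> ((2*s < 5 -> ((not (2*s < 5)) and 2*s > 0 and (5/2)*s >= -10)) and ((not (2*s < 5)) -> (2*pos + 2*s < 0 and (5/4)*pos <= 10)))) and ((not (s = 2*pos + 2)) -> (2*pos < 3*s - 3 and (5/4)*pos <= 10))
Before assert s - 5 != -3: s != 2 and (s = 2*pos + 2 -> ((2*s < 5 -> ((not (2*s < 5)) and 2*s > 0 and (5/2)*s >= -10)) and ((not (2*s < 5)) -> (2*pos + 2*s < 0 and (5/4)*pos <= 10)))) and ((not (s = 2*pos + 2)) -> (2*pos < 3*s - 3 and (5/4)*pos <= 10))
Before s := pos: pos != 2 and (pos = -2 -> ((2*pos < 5 -> ((not (2*pos < 5)) and 2*pos > 0 and (5/2)*pos >= -10)) and ((not (2*pos < 5)) -> (4*pos < 0 and (5/4)*pos <= 10)))) and ((not (pos = -2)) -> (pos > 3 and (5/4)*pos <= 10))
The weakest precondition is pos != 2 and (pos = -2 -> ((2*pos < 5 -> ((not (2*pos < 5)) and 2*pos > 0 and (5/2)*pos >= -10)) and ((not (2*pos < 5)) -> (4*pos < 0 and (5/4)*pos <= 10)))) and ((not (pos = -2)) -> (pos > 3 and (5/4)*pos <= 10)).
Check whether pos = -3 implies it.
Countermodel: at the initial state pos = -3, the precondition holds but the weakest precondition fails.
Answer: invalid
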